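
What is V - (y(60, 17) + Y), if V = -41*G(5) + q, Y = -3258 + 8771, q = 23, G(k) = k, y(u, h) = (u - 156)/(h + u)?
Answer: -438419/77 ≈ -5693.8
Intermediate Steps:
y(u, h) = (-156 + u)/(h + u)
Y = 5513
V = -182 (V = -41*5 + 23 = -205 + 23 = -182)
V - (y(60, 17) + Y) = -182 - ((-156 + 60)/(17 + 60) + 5513) = -182 - (-96/77 + 5513) = -182 - 1*424405/77 = -182 - 424405/77 = -438419/77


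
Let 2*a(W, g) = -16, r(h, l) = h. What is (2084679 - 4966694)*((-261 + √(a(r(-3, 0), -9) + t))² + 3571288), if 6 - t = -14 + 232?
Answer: -10488197285835 + 3008823660*I*√55 ≈ -1.0488e+13 + 2.2314e+10*I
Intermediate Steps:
t = -212 (t = 6 - (-14 + 232) = 6 - 1*218 = 6 - 218 = -212)
a(W, g) = -8 (a(W, g) = (½)*(-16) = -8)
(2084679 - 4966694)*((-261 + √(a(r(-3, 0), -9) + t))² + 3571288) = (2084679 - 4966694)*((-261 + √(-8 - 212))² + 3571288) = -2882015*((-261 + √(-220))² + 3571288) = -2882015*((-261 + 2*I*√55)² + 3571288) = -2882015*(3571288 + (-261 + 2*I*√55)²) = -10292505585320 - 2882015*(-261 + 2*I*√55)²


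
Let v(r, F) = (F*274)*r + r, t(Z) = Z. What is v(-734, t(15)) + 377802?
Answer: -2639672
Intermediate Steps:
v(r, F) = r + 274*F*r (v(r, F) = (274*F)*r + r = 274*F*r + r = r + 274*F*r)
v(-734, t(15)) + 377802 = -734*(1 + 274*15) + 377802 = -734*(1 + 4110) + 377802 = -734*4111 + 377802 = -3017474 + 377802 = -2639672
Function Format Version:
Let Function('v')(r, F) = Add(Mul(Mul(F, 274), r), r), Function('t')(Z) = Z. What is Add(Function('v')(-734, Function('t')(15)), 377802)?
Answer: -2639672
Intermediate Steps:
Function('v')(r, F) = Add(r, Mul(274, F, r)) (Function('v')(r, F) = Add(Mul(Mul(274, F), r), r) = Add(Mul(274, F, r), r) = Add(r, Mul(274, F, r)))
Add(Function('v')(-734, Function('t')(15)), 377802) = Add(Mul(-734, Add(1, Mul(274, 15))), 377802) = Add(Mul(-734, Add(1, 4110)), 377802) = Add(Mul(-734, 4111), 377802) = Add(-3017474, 377802) = -2639672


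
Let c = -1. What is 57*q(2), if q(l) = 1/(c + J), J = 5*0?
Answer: -57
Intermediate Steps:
J = 0
q(l) = -1 (q(l) = 1/(-1 + 0) = 1/(-1) = -1)
57*q(2) = 57*(-1) = -57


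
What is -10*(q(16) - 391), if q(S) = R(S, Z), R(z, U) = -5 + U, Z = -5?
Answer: 4010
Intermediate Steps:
q(S) = -10 (q(S) = -5 - 5 = -10)
-10*(q(16) - 391) = -10*(-10 - 391) = -10*(-401) = 4010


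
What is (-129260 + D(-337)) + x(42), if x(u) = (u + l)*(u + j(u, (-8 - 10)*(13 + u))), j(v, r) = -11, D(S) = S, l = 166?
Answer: -123149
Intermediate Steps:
x(u) = (-11 + u)*(166 + u) (x(u) = (u + 166)*(u - 11) = (166 + u)*(-11 + u) = (-11 + u)*(166 + u))
(-129260 + D(-337)) + x(42) = (-129260 - 337) + (-1826 + 42² + 155*42) = -129597 + (-1826 + 1764 + 6510) = -129597 + 6448 = -123149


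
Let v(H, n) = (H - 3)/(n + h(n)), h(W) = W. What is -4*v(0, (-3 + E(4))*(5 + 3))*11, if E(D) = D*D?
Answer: 33/52 ≈ 0.63461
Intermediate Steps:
E(D) = D**2
v(H, n) = (-3 + H)/(2*n) (v(H, n) = (H - 3)/(n + n) = (-3 + H)/((2*n)) = (-3 + H)*(1/(2*n)) = (-3 + H)/(2*n))
-4*v(0, (-3 + E(4))*(5 + 3))*11 = -2*(-3 + 0)/((-3 + 4**2)*(5 + 3))*11 = -2*(-3)/((-3 + 16)*8)*11 = -2*(-3)/(13*8)*11 = -2*(-3)/104*11 = -4*(-3/208)*11 = (3/52)*11 = 33/52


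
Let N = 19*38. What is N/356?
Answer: 361/178 ≈ 2.0281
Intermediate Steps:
N = 722
N/356 = 722/356 = 722*(1/356) = 361/178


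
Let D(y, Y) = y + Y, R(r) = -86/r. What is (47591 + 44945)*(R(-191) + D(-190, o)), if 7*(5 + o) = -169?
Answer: -27056786112/1337 ≈ -2.0237e+7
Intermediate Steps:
o = -204/7 (o = -5 + (⅐)*(-169) = -5 - 169/7 = -204/7 ≈ -29.143)
D(y, Y) = Y + y
(47591 + 44945)*(R(-191) + D(-190, o)) = (47591 + 44945)*(-86/(-191) + (-204/7 - 190)) = 92536*(-86*(-1/191) - 1534/7) = 92536*(86/191 - 1534/7) = 92536*(-292392/1337) = -27056786112/1337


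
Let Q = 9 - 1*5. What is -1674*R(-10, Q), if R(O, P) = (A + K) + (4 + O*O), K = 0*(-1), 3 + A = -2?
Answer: -165726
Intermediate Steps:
Q = 4 (Q = 9 - 5 = 4)
A = -5 (A = -3 - 2 = -5)
K = 0
R(O, P) = -1 + O**2 (R(O, P) = (-5 + 0) + (4 + O*O) = -5 + (4 + O**2) = -1 + O**2)
-1674*R(-10, Q) = -1674*(-1 + (-10)**2) = -1674*(-1 + 100) = -1674*99 = -165726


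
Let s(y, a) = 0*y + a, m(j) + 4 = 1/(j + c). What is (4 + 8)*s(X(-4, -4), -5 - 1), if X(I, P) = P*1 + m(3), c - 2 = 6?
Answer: -72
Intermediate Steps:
c = 8 (c = 2 + 6 = 8)
m(j) = -4 + 1/(8 + j) (m(j) = -4 + 1/(j + 8) = -4 + 1/(8 + j))
X(I, P) = -43/11 + P (X(I, P) = P*1 + (-31 - 4*3)/(8 + 3) = P + (-31 - 12)/11 = P + (1/11)*(-43) = P - 43/11 = -43/11 + P)
s(y, a) = a (s(y, a) = 0 + a = a)
(4 + 8)*s(X(-4, -4), -5 - 1) = (4 + 8)*(-5 - 1) = 12*(-6) = -72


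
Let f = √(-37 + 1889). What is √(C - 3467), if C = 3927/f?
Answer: √(-2972869292 + 3636402*√463)/926 ≈ 58.101*I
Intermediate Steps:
f = 2*√463 (f = √1852 = 2*√463 ≈ 43.035)
C = 3927*√463/926 (C = 3927/((2*√463)) = 3927*(√463/926) = 3927*√463/926 ≈ 91.252)
√(C - 3467) = √(3927*√463/926 - 3467) = √(-3467 + 3927*√463/926)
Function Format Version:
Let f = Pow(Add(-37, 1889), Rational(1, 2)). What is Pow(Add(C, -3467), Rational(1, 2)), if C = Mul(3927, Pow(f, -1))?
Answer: Mul(Rational(1, 926), Pow(Add(-2972869292, Mul(3636402, Pow(463, Rational(1, 2)))), Rational(1, 2))) ≈ Mul(58.101, I)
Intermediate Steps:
f = Mul(2, Pow(463, Rational(1, 2))) (f = Pow(1852, Rational(1, 2)) = Mul(2, Pow(463, Rational(1, 2))) ≈ 43.035)
C = Mul(Rational(3927, 926), Pow(463, Rational(1, 2))) (C = Mul(3927, Pow(Mul(2, Pow(463, Rational(1, 2))), -1)) = Mul(3927, Mul(Rational(1, 926), Pow(463, Rational(1, 2)))) = Mul(Rational(3927, 926), Pow(463, Rational(1, 2))) ≈ 91.252)
Pow(Add(C, -3467), Rational(1, 2)) = Pow(Add(Mul(Rational(3927, 926), Pow(463, Rational(1, 2))), -3467), Rational(1, 2)) = Pow(Add(-3467, Mul(Rational(3927, 926), Pow(463, Rational(1, 2)))), Rational(1, 2))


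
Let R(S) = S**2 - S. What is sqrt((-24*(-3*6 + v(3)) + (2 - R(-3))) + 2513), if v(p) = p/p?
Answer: sqrt(2911) ≈ 53.954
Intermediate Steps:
v(p) = 1
sqrt((-24*(-3*6 + v(3)) + (2 - R(-3))) + 2513) = sqrt((-24*(-3*6 + 1) + (2 - (-3)*(-1 - 3))) + 2513) = sqrt((-24*(-18 + 1) + (2 - (-3)*(-4))) + 2513) = sqrt((-24*(-17) + (2 - 1*12)) + 2513) = sqrt((408 + (2 - 12)) + 2513) = sqrt((408 - 10) + 2513) = sqrt(398 + 2513) = sqrt(2911)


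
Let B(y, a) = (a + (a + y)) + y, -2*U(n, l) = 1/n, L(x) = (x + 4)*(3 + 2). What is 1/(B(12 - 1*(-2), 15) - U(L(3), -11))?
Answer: 70/4061 ≈ 0.017237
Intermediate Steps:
L(x) = 20 + 5*x (L(x) = (4 + x)*5 = 20 + 5*x)
U(n, l) = -1/(2*n)
B(y, a) = 2*a + 2*y (B(y, a) = (y + 2*a) + y = 2*a + 2*y)
1/(B(12 - 1*(-2), 15) - U(L(3), -11)) = 1/((2*15 + 2*(12 - 1*(-2))) - (-1)/(2*(20 + 5*3))) = 1/((30 + 2*(12 + 2)) - (-1)/(2*(20 + 15))) = 1/((30 + 2*14) - (-1)/(2*35)) = 1/((30 + 28) - (-1)/(2*35)) = 1/(58 - 1*(-1/70)) = 1/(58 + 1/70) = 1/(4061/70) = 70/4061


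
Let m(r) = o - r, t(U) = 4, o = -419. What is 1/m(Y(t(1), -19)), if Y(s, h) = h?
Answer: -1/400 ≈ -0.0025000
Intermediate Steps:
m(r) = -419 - r
1/m(Y(t(1), -19)) = 1/(-419 - 1*(-19)) = 1/(-419 + 19) = 1/(-400) = -1/400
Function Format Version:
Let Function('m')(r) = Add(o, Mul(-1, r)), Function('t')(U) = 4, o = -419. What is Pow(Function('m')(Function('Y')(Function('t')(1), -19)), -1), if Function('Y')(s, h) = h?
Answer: Rational(-1, 400) ≈ -0.0025000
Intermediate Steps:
Function('m')(r) = Add(-419, Mul(-1, r))
Pow(Function('m')(Function('Y')(Function('t')(1), -19)), -1) = Pow(Add(-419, Mul(-1, -19)), -1) = Pow(Add(-419, 19), -1) = Pow(-400, -1) = Rational(-1, 400)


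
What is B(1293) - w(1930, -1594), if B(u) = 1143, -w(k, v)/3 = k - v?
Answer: 11715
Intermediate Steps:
w(k, v) = -3*k + 3*v (w(k, v) = -3*(k - v) = -3*k + 3*v)
B(1293) - w(1930, -1594) = 1143 - (-3*1930 + 3*(-1594)) = 1143 - (-5790 - 4782) = 1143 - 1*(-10572) = 1143 + 10572 = 11715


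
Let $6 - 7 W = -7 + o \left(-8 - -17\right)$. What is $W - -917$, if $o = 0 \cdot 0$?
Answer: $\frac{6432}{7} \approx 918.86$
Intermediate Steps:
$o = 0$
$W = \frac{13}{7}$ ($W = \frac{6}{7} - \frac{-7 + 0 \left(-8 - -17\right)}{7} = \frac{6}{7} - \frac{-7 + 0 \left(-8 + 17\right)}{7} = \frac{6}{7} - \frac{-7 + 0 \cdot 9}{7} = \frac{6}{7} - \frac{-7 + 0}{7} = \frac{6}{7} - -1 = \frac{6}{7} + 1 = \frac{13}{7} \approx 1.8571$)
$W - -917 = \frac{13}{7} - -917 = \frac{13}{7} + 917 = \frac{6432}{7}$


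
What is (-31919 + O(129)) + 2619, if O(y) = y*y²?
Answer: 2117389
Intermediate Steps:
O(y) = y³
(-31919 + O(129)) + 2619 = (-31919 + 129³) + 2619 = (-31919 + 2146689) + 2619 = 2114770 + 2619 = 2117389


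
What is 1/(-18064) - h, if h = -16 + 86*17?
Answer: -26120545/18064 ≈ -1446.0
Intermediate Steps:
h = 1446 (h = -16 + 1462 = 1446)
1/(-18064) - h = 1/(-18064) - 1*1446 = -1/18064 - 1446 = -26120545/18064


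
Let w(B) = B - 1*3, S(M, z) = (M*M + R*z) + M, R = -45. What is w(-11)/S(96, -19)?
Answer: -14/10167 ≈ -0.0013770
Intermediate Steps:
S(M, z) = M + M² - 45*z (S(M, z) = (M*M - 45*z) + M = (M² - 45*z) + M = M + M² - 45*z)
w(B) = -3 + B (w(B) = B - 3 = -3 + B)
w(-11)/S(96, -19) = (-3 - 11)/(96 + 96² - 45*(-19)) = -14/(96 + 9216 + 855) = -14/10167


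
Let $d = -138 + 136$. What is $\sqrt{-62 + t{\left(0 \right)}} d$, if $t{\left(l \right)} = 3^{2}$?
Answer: $- 2 i \sqrt{53} \approx - 14.56 i$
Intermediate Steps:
$d = -2$
$t{\left(l \right)} = 9$
$\sqrt{-62 + t{\left(0 \right)}} d = \sqrt{-62 + 9} \left(-2\right) = \sqrt{-53} \left(-2\right) = i \sqrt{53} \left(-2\right) = - 2 i \sqrt{53}$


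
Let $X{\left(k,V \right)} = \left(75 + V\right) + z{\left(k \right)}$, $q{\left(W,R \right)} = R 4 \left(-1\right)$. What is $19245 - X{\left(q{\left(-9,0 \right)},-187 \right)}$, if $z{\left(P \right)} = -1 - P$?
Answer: $19358$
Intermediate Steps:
$q{\left(W,R \right)} = - 4 R$ ($q{\left(W,R \right)} = 4 R \left(-1\right) = - 4 R$)
$X{\left(k,V \right)} = 74 + V - k$ ($X{\left(k,V \right)} = \left(75 + V\right) - \left(1 + k\right) = 74 + V - k$)
$19245 - X{\left(q{\left(-9,0 \right)},-187 \right)} = 19245 - \left(74 - 187 - \left(-4\right) 0\right) = 19245 - \left(74 - 187 - 0\right) = 19245 - \left(74 - 187 + 0\right) = 19245 - -113 = 19245 + 113 = 19358$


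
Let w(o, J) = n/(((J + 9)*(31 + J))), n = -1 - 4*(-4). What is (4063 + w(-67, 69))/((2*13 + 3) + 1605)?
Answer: 2112761/849680 ≈ 2.4865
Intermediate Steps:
n = 15 (n = -1 + 16 = 15)
w(o, J) = 15/((9 + J)*(31 + J)) (w(o, J) = 15/(((J + 9)*(31 + J))) = 15/(((9 + J)*(31 + J))) = 15*(1/((9 + J)*(31 + J))) = 15/((9 + J)*(31 + J)))
(4063 + w(-67, 69))/((2*13 + 3) + 1605) = (4063 + 15/(279 + 69² + 40*69))/((2*13 + 3) + 1605) = (4063 + 15/(279 + 4761 + 2760))/((26 + 3) + 1605) = (4063 + 15/7800)/(29 + 1605) = (4063 + 15*(1/7800))/1634 = (4063 + 1/520)*(1/1634) = (2112761/520)*(1/1634) = 2112761/849680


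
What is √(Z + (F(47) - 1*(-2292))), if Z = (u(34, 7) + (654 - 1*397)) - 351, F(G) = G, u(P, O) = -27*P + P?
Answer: √1361 ≈ 36.892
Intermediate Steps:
u(P, O) = -26*P
Z = -978 (Z = (-26*34 + (654 - 1*397)) - 351 = (-884 + (654 - 397)) - 351 = (-884 + 257) - 351 = -627 - 351 = -978)
√(Z + (F(47) - 1*(-2292))) = √(-978 + (47 - 1*(-2292))) = √(-978 + (47 + 2292)) = √(-978 + 2339) = √1361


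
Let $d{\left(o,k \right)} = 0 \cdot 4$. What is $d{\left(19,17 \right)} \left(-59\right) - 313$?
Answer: $-313$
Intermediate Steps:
$d{\left(o,k \right)} = 0$
$d{\left(19,17 \right)} \left(-59\right) - 313 = 0 \left(-59\right) - 313 = 0 - 313 = -313$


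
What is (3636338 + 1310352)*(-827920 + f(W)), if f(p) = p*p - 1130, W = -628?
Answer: -2150157955540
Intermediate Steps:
f(p) = -1130 + p² (f(p) = p² - 1130 = -1130 + p²)
(3636338 + 1310352)*(-827920 + f(W)) = (3636338 + 1310352)*(-827920 + (-1130 + (-628)²)) = 4946690*(-827920 + (-1130 + 394384)) = 4946690*(-827920 + 393254) = 4946690*(-434666) = -2150157955540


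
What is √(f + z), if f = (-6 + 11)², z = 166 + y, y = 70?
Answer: 3*√29 ≈ 16.155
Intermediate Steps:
z = 236 (z = 166 + 70 = 236)
f = 25 (f = 5² = 25)
√(f + z) = √(25 + 236) = √261 = 3*√29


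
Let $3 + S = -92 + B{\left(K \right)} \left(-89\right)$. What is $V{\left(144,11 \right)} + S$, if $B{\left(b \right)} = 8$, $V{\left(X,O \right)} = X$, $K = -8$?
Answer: $-663$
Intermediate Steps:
$S = -807$ ($S = -3 + \left(-92 + 8 \left(-89\right)\right) = -3 - 804 = -807$)
$V{\left(144,11 \right)} + S = 144 - 807 = -663$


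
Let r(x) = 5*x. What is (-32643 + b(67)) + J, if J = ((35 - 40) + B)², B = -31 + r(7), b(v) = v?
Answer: -32575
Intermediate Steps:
B = 4 (B = -31 + 5*7 = -31 + 35 = 4)
J = 1 (J = ((35 - 40) + 4)² = (-5 + 4)² = (-1)² = 1)
(-32643 + b(67)) + J = (-32643 + 67) + 1 = -32576 + 1 = -32575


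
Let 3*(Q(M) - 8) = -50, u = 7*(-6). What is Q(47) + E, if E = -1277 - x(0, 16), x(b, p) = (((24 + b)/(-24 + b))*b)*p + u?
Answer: -3731/3 ≈ -1243.7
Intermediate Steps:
u = -42
Q(M) = -26/3 (Q(M) = 8 + (1/3)*(-50) = 8 - 50/3 = -26/3)
x(b, p) = -42 + b*p*(24 + b)/(-24 + b) (x(b, p) = (((24 + b)/(-24 + b))*b)*p - 42 = (b*(24 + b)/(-24 + b))*p - 42 = b*p*(24 + b)/(-24 + b) - 42 = -42 + b*p*(24 + b)/(-24 + b))
E = -1235 (E = -1277 - (1008 - 42*0 + 16*0**2 + 24*0*16)/(-24 + 0) = -1277 - (1008 + 0 + 16*0 + 0)/(-24) = -1277 - (-1)*(1008 + 0 + 0 + 0)/24 = -1277 - (-1)*1008/24 = -1277 - 1*(-42) = -1277 + 42 = -1235)
Q(47) + E = -26/3 - 1235 = -3731/3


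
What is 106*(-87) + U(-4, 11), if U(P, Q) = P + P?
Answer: -9230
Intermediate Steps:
U(P, Q) = 2*P
106*(-87) + U(-4, 11) = 106*(-87) + 2*(-4) = -9222 - 8 = -9230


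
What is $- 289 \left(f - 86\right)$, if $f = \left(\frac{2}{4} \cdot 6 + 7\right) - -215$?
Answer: $-40171$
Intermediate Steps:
$f = 225$ ($f = \left(2 \cdot \frac{1}{4} \cdot 6 + 7\right) + 215 = \left(\frac{1}{2} \cdot 6 + 7\right) + 215 = \left(3 + 7\right) + 215 = 10 + 215 = 225$)
$- 289 \left(f - 86\right) = - 289 \left(225 - 86\right) = \left(-289\right) 139 = -40171$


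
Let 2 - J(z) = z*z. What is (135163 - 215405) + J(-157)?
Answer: -104889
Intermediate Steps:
J(z) = 2 - z² (J(z) = 2 - z*z = 2 - z²)
(135163 - 215405) + J(-157) = (135163 - 215405) + (2 - 1*(-157)²) = -80242 + (2 - 1*24649) = -80242 + (2 - 24649) = -80242 - 24647 = -104889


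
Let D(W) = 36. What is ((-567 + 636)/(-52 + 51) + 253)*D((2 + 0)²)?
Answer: 6624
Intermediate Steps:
((-567 + 636)/(-52 + 51) + 253)*D((2 + 0)²) = ((-567 + 636)/(-52 + 51) + 253)*36 = (69/(-1) + 253)*36 = (69*(-1) + 253)*36 = (-69 + 253)*36 = 184*36 = 6624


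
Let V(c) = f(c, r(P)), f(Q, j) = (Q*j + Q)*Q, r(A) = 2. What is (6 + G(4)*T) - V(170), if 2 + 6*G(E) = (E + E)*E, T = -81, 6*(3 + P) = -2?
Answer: -87099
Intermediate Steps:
P = -10/3 (P = -3 + (⅙)*(-2) = -3 - ⅓ = -10/3 ≈ -3.3333)
f(Q, j) = Q*(Q + Q*j) (f(Q, j) = (Q + Q*j)*Q = Q*(Q + Q*j))
G(E) = -⅓ + E²/3 (G(E) = -⅓ + ((E + E)*E)/6 = -⅓ + ((2*E)*E)/6 = -⅓ + (2*E²)/6 = -⅓ + E²/3)
V(c) = 3*c² (V(c) = c²*(1 + 2) = c²*3 = 3*c²)
(6 + G(4)*T) - V(170) = (6 + (-⅓ + (⅓)*4²)*(-81)) - 3*170² = (6 + (-⅓ + (⅓)*16)*(-81)) - 3*28900 = (6 + (-⅓ + 16/3)*(-81)) - 1*86700 = (6 + 5*(-81)) - 86700 = (6 - 405) - 86700 = -399 - 86700 = -87099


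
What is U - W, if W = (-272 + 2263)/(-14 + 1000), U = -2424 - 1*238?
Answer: -2626723/986 ≈ -2664.0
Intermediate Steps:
U = -2662 (U = -2424 - 238 = -2662)
W = 1991/986 ≈ 2.0193
U - W = -2662 - 1*1991/986 = -2662 - 1991/986 = -2626723/986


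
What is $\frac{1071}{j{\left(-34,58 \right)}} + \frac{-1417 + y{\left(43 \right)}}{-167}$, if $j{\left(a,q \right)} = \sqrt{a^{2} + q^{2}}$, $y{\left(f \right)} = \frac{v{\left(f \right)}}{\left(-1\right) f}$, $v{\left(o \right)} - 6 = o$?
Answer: $\frac{60980}{7181} + \frac{1071 \sqrt{1130}}{2260} \approx 24.422$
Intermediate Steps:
$v{\left(o \right)} = 6 + o$
$y{\left(f \right)} = - \frac{6 + f}{f}$ ($y{\left(f \right)} = \frac{6 + f}{\left(-1\right) f} = \left(6 + f\right) \left(- \frac{1}{f}\right) = - \frac{6 + f}{f}$)
$\frac{1071}{j{\left(-34,58 \right)}} + \frac{-1417 + y{\left(43 \right)}}{-167} = \frac{1071}{\sqrt{\left(-34\right)^{2} + 58^{2}}} + \frac{-1417 + \frac{-6 - 43}{43}}{-167} = \frac{1071}{\sqrt{1156 + 3364}} + \left(-1417 + \frac{-6 - 43}{43}\right) \left(- \frac{1}{167}\right) = \frac{1071}{\sqrt{4520}} + \left(-1417 + \frac{1}{43} \left(-49\right)\right) \left(- \frac{1}{167}\right) = \frac{1071}{2 \sqrt{1130}} + \left(-1417 - \frac{49}{43}\right) \left(- \frac{1}{167}\right) = 1071 \frac{\sqrt{1130}}{2260} - - \frac{60980}{7181} = \frac{1071 \sqrt{1130}}{2260} + \frac{60980}{7181} = \frac{60980}{7181} + \frac{1071 \sqrt{1130}}{2260}$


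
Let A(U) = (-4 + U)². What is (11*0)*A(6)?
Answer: 0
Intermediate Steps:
(11*0)*A(6) = (11*0)*(-4 + 6)² = 0*2² = 0*4 = 0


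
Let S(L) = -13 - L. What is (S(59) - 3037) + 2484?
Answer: -625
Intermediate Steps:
(S(59) - 3037) + 2484 = ((-13 - 1*59) - 3037) + 2484 = ((-13 - 59) - 3037) + 2484 = (-72 - 3037) + 2484 = -3109 + 2484 = -625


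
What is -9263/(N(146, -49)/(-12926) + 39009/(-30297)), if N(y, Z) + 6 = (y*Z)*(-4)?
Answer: 604594500131/228504584 ≈ 2645.9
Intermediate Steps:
N(y, Z) = -6 - 4*Z*y (N(y, Z) = -6 + (y*Z)*(-4) = -6 + (Z*y)*(-4) = -6 - 4*Z*y)
-9263/(N(146, -49)/(-12926) + 39009/(-30297)) = -9263/((-6 - 4*(-49)*146)/(-12926) + 39009/(-30297)) = -9263/((-6 + 28616)*(-1/12926) + 39009*(-1/30297)) = -9263/(28610*(-1/12926) - 13003/10099) = -9263/(-14305/6463 - 13003/10099) = -9263/(-228504584/65269837) = -9263*(-65269837/228504584) = 604594500131/228504584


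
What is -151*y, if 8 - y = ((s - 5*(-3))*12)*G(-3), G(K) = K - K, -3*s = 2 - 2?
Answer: -1208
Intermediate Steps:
s = 0 (s = -(2 - 2)/3 = -⅓*0 = 0)
G(K) = 0
y = 8 (y = 8 - (0 - 5*(-3))*12*0 = 8 - (0 + 15)*12*0 = 8 - 15*12*0 = 8 - 180*0 = 8 - 1*0 = 8 + 0 = 8)
-151*y = -151*8 = -1208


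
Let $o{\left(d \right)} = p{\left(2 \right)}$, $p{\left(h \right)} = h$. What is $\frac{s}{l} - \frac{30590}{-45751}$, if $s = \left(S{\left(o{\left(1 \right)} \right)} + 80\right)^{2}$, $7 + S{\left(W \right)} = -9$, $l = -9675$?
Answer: $\frac{108562154}{442640925} \approx 0.24526$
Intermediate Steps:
$o{\left(d \right)} = 2$
$S{\left(W \right)} = -16$ ($S{\left(W \right)} = -7 - 9 = -16$)
$s = 4096$ ($s = \left(-16 + 80\right)^{2} = 64^{2} = 4096$)
$\frac{s}{l} - \frac{30590}{-45751} = \frac{4096}{-9675} - \frac{30590}{-45751} = 4096 \left(- \frac{1}{9675}\right) - - \frac{30590}{45751} = - \frac{4096}{9675} + \frac{30590}{45751} = \frac{108562154}{442640925}$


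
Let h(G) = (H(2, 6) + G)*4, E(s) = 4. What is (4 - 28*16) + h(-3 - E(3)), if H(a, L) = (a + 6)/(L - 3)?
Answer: -1384/3 ≈ -461.33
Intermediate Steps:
H(a, L) = (6 + a)/(-3 + L)
h(G) = 32/3 + 4*G (h(G) = ((6 + 2)/(-3 + 6) + G)*4 = (8/3 + G)*4 = 32/3 + 4*G)
(4 - 28*16) + h(-3 - E(3)) = (4 - 28*16) + (32/3 + 4*(-3 - 1*4)) = (4 - 448) + (32/3 + 4*(-3 - 4)) = -444 + (32/3 + 4*(-7)) = -444 + (32/3 - 28) = -444 - 52/3 = -1384/3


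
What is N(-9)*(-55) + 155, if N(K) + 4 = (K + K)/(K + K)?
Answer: 320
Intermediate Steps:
N(K) = -3 (N(K) = -4 + (K + K)/(K + K) = -4 + (2*K)/((2*K)) = -4 + (2*K)*(1/(2*K)) = -4 + 1 = -3)
N(-9)*(-55) + 155 = -3*(-55) + 155 = 165 + 155 = 320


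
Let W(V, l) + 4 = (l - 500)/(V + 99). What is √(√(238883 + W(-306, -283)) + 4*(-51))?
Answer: 2*√(-26979 + 23*√7898062)/23 ≈ 16.875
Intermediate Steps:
W(V, l) = -4 + (-500 + l)/(99 + V) (W(V, l) = -4 + (l - 500)/(V + 99) = -4 + (-500 + l)/(99 + V))
√(√(238883 + W(-306, -283)) + 4*(-51)) = √(√(238883 + (-896 - 283 - 4*(-306))/(99 - 306)) + 4*(-51)) = √(√(238883 + (-896 - 283 + 1224)/(-207)) - 204) = √(√(238883 - 1/207*45) - 204) = √(√(238883 - 5/23) - 204) = √(√(5494304/23) - 204) = √(4*√7898062/23 - 204) = √(-204 + 4*√7898062/23)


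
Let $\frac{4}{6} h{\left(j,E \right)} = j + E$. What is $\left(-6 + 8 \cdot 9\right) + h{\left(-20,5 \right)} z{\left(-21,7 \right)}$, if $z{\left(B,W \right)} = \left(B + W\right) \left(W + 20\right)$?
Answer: $8571$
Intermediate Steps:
$h{\left(j,E \right)} = \frac{3 E}{2} + \frac{3 j}{2}$ ($h{\left(j,E \right)} = \frac{3 \left(j + E\right)}{2} = \frac{3 \left(E + j\right)}{2} = \frac{3 E}{2} + \frac{3 j}{2}$)
$z{\left(B,W \right)} = \left(20 + W\right) \left(B + W\right)$ ($z{\left(B,W \right)} = \left(B + W\right) \left(20 + W\right) = \left(20 + W\right) \left(B + W\right)$)
$\left(-6 + 8 \cdot 9\right) + h{\left(-20,5 \right)} z{\left(-21,7 \right)} = \left(-6 + 8 \cdot 9\right) + \left(\frac{3}{2} \cdot 5 + \frac{3}{2} \left(-20\right)\right) \left(7^{2} + 20 \left(-21\right) + 20 \cdot 7 - 147\right) = \left(-6 + 72\right) + \left(\frac{15}{2} - 30\right) \left(49 - 420 + 140 - 147\right) = 66 - -8505 = 66 + 8505 = 8571$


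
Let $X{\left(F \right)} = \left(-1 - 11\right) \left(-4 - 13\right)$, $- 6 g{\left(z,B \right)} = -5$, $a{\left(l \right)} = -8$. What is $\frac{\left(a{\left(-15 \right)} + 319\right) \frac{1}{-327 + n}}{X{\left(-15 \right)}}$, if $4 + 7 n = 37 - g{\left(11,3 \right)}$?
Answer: $- \frac{2177}{460394} \approx -0.0047286$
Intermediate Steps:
$g{\left(z,B \right)} = \frac{5}{6}$ ($g{\left(z,B \right)} = \left(- \frac{1}{6}\right) \left(-5\right) = \frac{5}{6}$)
$X{\left(F \right)} = 204$ ($X{\left(F \right)} = \left(-12\right) \left(-17\right) = 204$)
$n = \frac{193}{42}$ ($n = - \frac{4}{7} + \frac{37 - \frac{5}{6}}{7} = - \frac{4}{7} + \frac{1}{7} \cdot \frac{217}{6} = - \frac{4}{7} + \frac{31}{6} = \frac{193}{42} \approx 4.5952$)
$\frac{\left(a{\left(-15 \right)} + 319\right) \frac{1}{-327 + n}}{X{\left(-15 \right)}} = \frac{\left(-8 + 319\right) \frac{1}{-327 + \frac{193}{42}}}{204} = \frac{311}{- \frac{13541}{42}} \cdot \frac{1}{204} = 311 \left(- \frac{42}{13541}\right) \frac{1}{204} = \left(- \frac{13062}{13541}\right) \frac{1}{204} = - \frac{2177}{460394}$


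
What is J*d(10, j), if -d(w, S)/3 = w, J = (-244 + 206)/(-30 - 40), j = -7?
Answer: -114/7 ≈ -16.286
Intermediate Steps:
J = 19/35 (J = -38/(-70) = -38*(-1/70) = 19/35 ≈ 0.54286)
d(w, S) = -3*w
J*d(10, j) = 19*(-3*10)/35 = (19/35)*(-30) = -114/7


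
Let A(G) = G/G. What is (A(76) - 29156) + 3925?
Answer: -25230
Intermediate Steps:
A(G) = 1
(A(76) - 29156) + 3925 = (1 - 29156) + 3925 = -29155 + 3925 = -25230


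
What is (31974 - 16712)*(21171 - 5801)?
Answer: 234576940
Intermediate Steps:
(31974 - 16712)*(21171 - 5801) = 15262*15370 = 234576940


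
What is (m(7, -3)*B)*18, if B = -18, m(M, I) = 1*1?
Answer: -324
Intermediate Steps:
m(M, I) = 1
(m(7, -3)*B)*18 = (1*(-18))*18 = -18*18 = -324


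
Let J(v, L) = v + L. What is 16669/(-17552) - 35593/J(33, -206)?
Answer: 621844599/3036496 ≈ 204.79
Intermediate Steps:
J(v, L) = L + v
16669/(-17552) - 35593/J(33, -206) = 16669/(-17552) - 35593/(-206 + 33) = 16669*(-1/17552) - 35593/(-173) = -16669/17552 - 35593*(-1/173) = -16669/17552 + 35593/173 = 621844599/3036496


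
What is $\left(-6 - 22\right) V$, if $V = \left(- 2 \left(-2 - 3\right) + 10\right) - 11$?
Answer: $-252$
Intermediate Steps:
$V = 9$ ($V = \left(\left(-2\right) \left(-5\right) + 10\right) - 11 = \left(10 + 10\right) - 11 = 20 - 11 = 9$)
$\left(-6 - 22\right) V = \left(-6 - 22\right) 9 = \left(-28\right) 9 = -252$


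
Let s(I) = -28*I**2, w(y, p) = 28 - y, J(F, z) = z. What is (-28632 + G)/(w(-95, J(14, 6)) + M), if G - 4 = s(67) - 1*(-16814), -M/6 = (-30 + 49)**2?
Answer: 137506/2043 ≈ 67.306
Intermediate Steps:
M = -2166 (M = -6*(-30 + 49)**2 = -6*19**2 = -6*361 = -2166)
G = -108874 (G = 4 + (-28*67**2 - 1*(-16814)) = 4 + (-28*4489 + 16814) = 4 + (-125692 + 16814) = 4 - 108878 = -108874)
(-28632 + G)/(w(-95, J(14, 6)) + M) = (-28632 - 108874)/((28 - 1*(-95)) - 2166) = -137506/((28 + 95) - 2166) = -137506/(123 - 2166) = -137506/(-2043) = -137506*(-1/2043) = 137506/2043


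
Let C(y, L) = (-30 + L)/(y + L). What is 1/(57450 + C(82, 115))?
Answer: 197/11317735 ≈ 1.7406e-5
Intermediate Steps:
C(y, L) = (-30 + L)/(L + y)
1/(57450 + C(82, 115)) = 1/(57450 + (-30 + 115)/(115 + 82)) = 1/(57450 + 85/197) = 1/(11317735/197) = 197/11317735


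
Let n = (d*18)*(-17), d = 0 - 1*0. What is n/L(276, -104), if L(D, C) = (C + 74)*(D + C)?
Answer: 0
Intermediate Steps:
L(D, C) = (74 + C)*(C + D)
d = 0 (d = 0 + 0 = 0)
n = 0 (n = (0*18)*(-17) = 0*(-17) = 0)
n/L(276, -104) = 0/((-104)**2 + 74*(-104) + 74*276 - 104*276) = 0/(10816 - 7696 + 20424 - 28704) = 0/(-5160) = 0*(-1/5160) = 0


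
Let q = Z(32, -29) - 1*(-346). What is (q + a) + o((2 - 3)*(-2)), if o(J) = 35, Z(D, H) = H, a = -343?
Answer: 9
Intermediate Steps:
q = 317 (q = -29 - 1*(-346) = -29 + 346 = 317)
(q + a) + o((2 - 3)*(-2)) = (317 - 343) + 35 = -26 + 35 = 9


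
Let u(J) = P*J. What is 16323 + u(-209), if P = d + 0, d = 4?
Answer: 15487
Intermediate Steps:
P = 4 (P = 4 + 0 = 4)
u(J) = 4*J
16323 + u(-209) = 16323 + 4*(-209) = 16323 - 836 = 15487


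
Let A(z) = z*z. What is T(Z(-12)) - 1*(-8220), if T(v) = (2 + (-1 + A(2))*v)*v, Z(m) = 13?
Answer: 8753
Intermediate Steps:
A(z) = z**2
T(v) = v*(2 + 3*v) (T(v) = (2 + (-1 + 2**2)*v)*v = (2 + (-1 + 4)*v)*v = (2 + 3*v)*v = v*(2 + 3*v))
T(Z(-12)) - 1*(-8220) = 13*(2 + 3*13) - 1*(-8220) = 13*(2 + 39) + 8220 = 13*41 + 8220 = 533 + 8220 = 8753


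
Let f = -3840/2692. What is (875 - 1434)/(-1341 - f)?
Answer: 376207/901533 ≈ 0.41730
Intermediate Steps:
f = -960/673 (f = -3840*1/2692 = -960/673 ≈ -1.4264)
(875 - 1434)/(-1341 - f) = (875 - 1434)/(-1341 - 1*(-960/673)) = -559/(-1341 + 960/673) = -559/(-901533/673) = -559*(-673/901533) = 376207/901533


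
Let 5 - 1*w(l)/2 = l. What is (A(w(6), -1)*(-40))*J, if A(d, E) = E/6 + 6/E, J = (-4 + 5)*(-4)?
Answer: -2960/3 ≈ -986.67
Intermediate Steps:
w(l) = 10 - 2*l
J = -4 (J = 1*(-4) = -4)
A(d, E) = 6/E + E/6 (A(d, E) = E*(⅙) + 6/E = E/6 + 6/E = 6/E + E/6)
(A(w(6), -1)*(-40))*J = ((6/(-1) + (⅙)*(-1))*(-40))*(-4) = ((6*(-1) - ⅙)*(-40))*(-4) = ((-6 - ⅙)*(-40))*(-4) = -37/6*(-40)*(-4) = (740/3)*(-4) = -2960/3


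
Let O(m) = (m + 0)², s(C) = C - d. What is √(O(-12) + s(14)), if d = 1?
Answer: √157 ≈ 12.530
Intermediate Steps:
s(C) = -1 + C (s(C) = C - 1*1 = C - 1 = -1 + C)
O(m) = m²
√(O(-12) + s(14)) = √((-12)² + (-1 + 14)) = √(144 + 13) = √157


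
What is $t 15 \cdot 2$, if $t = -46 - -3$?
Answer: $-1290$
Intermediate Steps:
$t = -43$ ($t = -46 + 3 = -43$)
$t 15 \cdot 2 = \left(-43\right) 15 \cdot 2 = \left(-645\right) 2 = -1290$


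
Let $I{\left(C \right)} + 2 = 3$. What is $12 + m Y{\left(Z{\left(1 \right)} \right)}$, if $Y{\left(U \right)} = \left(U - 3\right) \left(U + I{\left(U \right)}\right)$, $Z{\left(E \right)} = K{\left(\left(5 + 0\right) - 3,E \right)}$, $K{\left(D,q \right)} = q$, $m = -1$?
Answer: $16$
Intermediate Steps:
$I{\left(C \right)} = 1$ ($I{\left(C \right)} = -2 + 3 = 1$)
$Z{\left(E \right)} = E$
$Y{\left(U \right)} = \left(1 + U\right) \left(-3 + U\right)$ ($Y{\left(U \right)} = \left(U - 3\right) \left(U + 1\right) = \left(-3 + U\right) \left(1 + U\right) = \left(1 + U\right) \left(-3 + U\right)$)
$12 + m Y{\left(Z{\left(1 \right)} \right)} = 12 - \left(-3 + 1^{2} - 2\right) = 12 - \left(-3 + 1 - 2\right) = 12 - -4 = 12 + 4 = 16$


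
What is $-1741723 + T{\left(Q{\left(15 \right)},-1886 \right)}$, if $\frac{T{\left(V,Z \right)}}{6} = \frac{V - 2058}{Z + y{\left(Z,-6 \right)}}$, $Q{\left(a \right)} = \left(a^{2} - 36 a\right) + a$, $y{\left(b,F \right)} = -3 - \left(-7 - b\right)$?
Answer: $- \frac{546899843}{314} \approx -1.7417 \cdot 10^{6}$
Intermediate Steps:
$y{\left(b,F \right)} = 4 + b$ ($y{\left(b,F \right)} = -3 + \left(7 + b\right) = 4 + b$)
$Q{\left(a \right)} = a^{2} - 35 a$
$T{\left(V,Z \right)} = \frac{6 \left(-2058 + V\right)}{4 + 2 Z}$ ($T{\left(V,Z \right)} = 6 \frac{V - 2058}{Z + \left(4 + Z\right)} = 6 \frac{-2058 + V}{4 + 2 Z} = \frac{6 \left(-2058 + V\right)}{4 + 2 Z}$)
$-1741723 + T{\left(Q{\left(15 \right)},-1886 \right)} = -1741723 + \frac{3 \left(-2058 + 15 \left(-35 + 15\right)\right)}{2 - 1886} = -1741723 + \frac{3 \left(-2058 + 15 \left(-20\right)\right)}{-1884} = -1741723 + 3 \left(- \frac{1}{1884}\right) \left(-2058 - 300\right) = -1741723 + 3 \left(- \frac{1}{1884}\right) \left(-2358\right) = -1741723 + \frac{1179}{314} = - \frac{546899843}{314}$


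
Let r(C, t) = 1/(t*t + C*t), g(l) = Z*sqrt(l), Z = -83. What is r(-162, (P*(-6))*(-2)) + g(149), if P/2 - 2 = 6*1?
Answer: 1/5760 - 83*sqrt(149) ≈ -1013.1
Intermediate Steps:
P = 16 (P = 4 + 2*(6*1) = 4 + 2*6 = 4 + 12 = 16)
g(l) = -83*sqrt(l)
r(C, t) = 1/(t**2 + C*t)
r(-162, (P*(-6))*(-2)) + g(149) = 1/((((16*(-6))*(-2)))*(-162 + (16*(-6))*(-2))) - 83*sqrt(149) = 1/(((-96*(-2)))*(-162 - 96*(-2))) - 83*sqrt(149) = 1/(192*(-162 + 192)) - 83*sqrt(149) = (1/192)/30 - 83*sqrt(149) = (1/192)*(1/30) - 83*sqrt(149) = 1/5760 - 83*sqrt(149)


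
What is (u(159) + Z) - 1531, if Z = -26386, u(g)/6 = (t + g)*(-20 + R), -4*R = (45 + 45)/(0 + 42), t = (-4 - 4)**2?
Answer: -775513/14 ≈ -55394.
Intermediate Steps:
t = 64 (t = (-8)**2 = 64)
R = -15/28 (R = -(45 + 45)/(4*(0 + 42)) = -45/(2*42) = -1/4*15/7 = -15/28 ≈ -0.53571)
u(g) = -55200/7 - 1725*g/14 (u(g) = 6*((64 + g)*(-20 - 15/28)) = 6*((64 + g)*(-575/28)) = 6*(-9200/7 - 575*g/28) = -55200/7 - 1725*g/14)
(u(159) + Z) - 1531 = ((-55200/7 - 1725/14*159) - 26386) - 1531 = ((-55200/7 - 274275/14) - 26386) - 1531 = (-384675/14 - 26386) - 1531 = -754079/14 - 1531 = -775513/14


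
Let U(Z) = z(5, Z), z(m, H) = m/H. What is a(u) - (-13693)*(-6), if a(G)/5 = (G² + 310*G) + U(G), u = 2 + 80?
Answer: 6442109/82 ≈ 78562.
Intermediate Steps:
u = 82
U(Z) = 5/Z
a(G) = 5*G² + 25/G + 1550*G (a(G) = 5*((G² + 310*G) + 5/G) = 5*(G² + 5/G + 310*G) = 5*G² + 25/G + 1550*G)
a(u) - (-13693)*(-6) = 5*(5 + 82²*(310 + 82))/82 - (-13693)*(-6) = 5*(1/82)*(5 + 6724*392) - 1*82158 = 5*(1/82)*(5 + 2635808) - 82158 = 5*(1/82)*2635813 - 82158 = 13179065/82 - 82158 = 6442109/82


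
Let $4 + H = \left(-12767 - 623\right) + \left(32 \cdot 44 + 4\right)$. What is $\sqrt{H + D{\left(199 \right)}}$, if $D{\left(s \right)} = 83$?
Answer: $i \sqrt{11899} \approx 109.08 i$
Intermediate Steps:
$H = -11982$ ($H = -4 + \left(\left(-12767 - 623\right) + \left(32 \cdot 44 + 4\right)\right) = -4 + \left(-13390 + \left(1408 + 4\right)\right) = -4 + \left(-13390 + 1412\right) = -4 - 11978 = -11982$)
$\sqrt{H + D{\left(199 \right)}} = \sqrt{-11982 + 83} = \sqrt{-11899} = i \sqrt{11899}$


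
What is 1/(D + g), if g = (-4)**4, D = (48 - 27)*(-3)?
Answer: 1/193 ≈ 0.0051813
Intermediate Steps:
D = -63 (D = 21*(-3) = -63)
g = 256
1/(D + g) = 1/(-63 + 256) = 1/193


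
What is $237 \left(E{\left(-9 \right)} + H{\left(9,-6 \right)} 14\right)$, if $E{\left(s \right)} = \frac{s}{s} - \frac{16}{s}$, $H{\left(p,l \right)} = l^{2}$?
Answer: $\frac{360319}{3} \approx 1.2011 \cdot 10^{5}$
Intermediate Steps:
$E{\left(s \right)} = 1 - \frac{16}{s}$
$237 \left(E{\left(-9 \right)} + H{\left(9,-6 \right)} 14\right) = 237 \left(\frac{-16 - 9}{-9} + \left(-6\right)^{2} \cdot 14\right) = 237 \left(\left(- \frac{1}{9}\right) \left(-25\right) + 36 \cdot 14\right) = 237 \left(\frac{25}{9} + 504\right) = 237 \cdot \frac{4561}{9} = \frac{360319}{3}$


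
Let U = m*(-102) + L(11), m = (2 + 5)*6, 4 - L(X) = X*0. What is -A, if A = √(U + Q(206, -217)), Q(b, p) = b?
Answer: -I*√4074 ≈ -63.828*I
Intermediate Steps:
L(X) = 4 (L(X) = 4 - X*0 = 4 - 1*0 = 4 + 0 = 4)
m = 42 (m = 7*6 = 42)
U = -4280 (U = 42*(-102) + 4 = -4284 + 4 = -4280)
A = I*√4074 (A = √(-4280 + 206) = √(-4074) = I*√4074 ≈ 63.828*I)
-A = -I*√4074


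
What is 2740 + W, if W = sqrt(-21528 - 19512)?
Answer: 2740 + 12*I*sqrt(285) ≈ 2740.0 + 202.58*I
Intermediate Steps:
W = 12*I*sqrt(285) (W = sqrt(-41040) = 12*I*sqrt(285) ≈ 202.58*I)
2740 + W = 2740 + 12*I*sqrt(285)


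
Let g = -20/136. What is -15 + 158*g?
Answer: -650/17 ≈ -38.235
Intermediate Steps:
g = -5/34 (g = -20*1/136 = -5/34 ≈ -0.14706)
-15 + 158*g = -15 + 158*(-5/34) = -15 - 395/17 = -650/17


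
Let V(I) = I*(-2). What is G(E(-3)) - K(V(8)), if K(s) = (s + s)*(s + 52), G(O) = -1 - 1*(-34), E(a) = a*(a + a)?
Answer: 1185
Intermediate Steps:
E(a) = 2*a² (E(a) = a*(2*a) = 2*a²)
V(I) = -2*I
G(O) = 33 (G(O) = -1 + 34 = 33)
K(s) = 2*s*(52 + s) (K(s) = (2*s)*(52 + s) = 2*s*(52 + s))
G(E(-3)) - K(V(8)) = 33 - 2*(-2*8)*(52 - 2*8) = 33 - 2*(-16)*(52 - 16) = 33 - 2*(-16)*36 = 33 - 1*(-1152) = 33 + 1152 = 1185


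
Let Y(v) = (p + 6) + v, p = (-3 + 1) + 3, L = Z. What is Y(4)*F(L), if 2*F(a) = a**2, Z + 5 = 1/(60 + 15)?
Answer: 769318/5625 ≈ 136.77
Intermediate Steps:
Z = -374/75 (Z = -5 + 1/(60 + 15) = -5 + 1/75 = -374/75 ≈ -4.9867)
L = -374/75 ≈ -4.9867
p = 1 (p = -2 + 3 = 1)
Y(v) = 7 + v (Y(v) = (1 + 6) + v = 7 + v)
F(a) = a**2/2
Y(4)*F(L) = (7 + 4)*((-374/75)**2/2) = 11*((1/2)*(139876/5625)) = 11*(69938/5625) = 769318/5625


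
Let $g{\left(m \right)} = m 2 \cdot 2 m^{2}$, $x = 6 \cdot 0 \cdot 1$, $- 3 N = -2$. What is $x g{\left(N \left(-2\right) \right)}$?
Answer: $0$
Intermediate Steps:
$N = \frac{2}{3}$ ($N = \left(- \frac{1}{3}\right) \left(-2\right) = \frac{2}{3} \approx 0.66667$)
$x = 0$ ($x = 0 \cdot 1 = 0$)
$g{\left(m \right)} = 4 m^{3}$ ($g{\left(m \right)} = 2 m 2 m^{2} = 4 m^{3}$)
$x g{\left(N \left(-2\right) \right)} = 0 \cdot 4 \left(\frac{2}{3} \left(-2\right)\right)^{3} = 0 \cdot 4 \left(- \frac{4}{3}\right)^{3} = 0 \cdot 4 \left(- \frac{64}{27}\right) = 0 \left(- \frac{256}{27}\right) = 0$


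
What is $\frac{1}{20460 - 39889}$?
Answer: $- \frac{1}{19429} \approx -5.1469 \cdot 10^{-5}$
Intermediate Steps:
$\frac{1}{20460 - 39889} = \frac{1}{-19429} = - \frac{1}{19429}$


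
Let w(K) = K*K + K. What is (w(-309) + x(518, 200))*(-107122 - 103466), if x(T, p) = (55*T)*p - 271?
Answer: -1219915435788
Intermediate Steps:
x(T, p) = -271 + 55*T*p (x(T, p) = 55*T*p - 271 = -271 + 55*T*p)
w(K) = K + K² (w(K) = K² + K = K + K²)
(w(-309) + x(518, 200))*(-107122 - 103466) = (-309*(1 - 309) + (-271 + 55*518*200))*(-107122 - 103466) = (-309*(-308) + (-271 + 5698000))*(-210588) = (95172 + 5697729)*(-210588) = 5792901*(-210588) = -1219915435788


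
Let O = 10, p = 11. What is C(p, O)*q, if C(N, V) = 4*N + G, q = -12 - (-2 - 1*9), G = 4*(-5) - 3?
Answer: -21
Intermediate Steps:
G = -23 (G = -20 - 3 = -23)
q = -1 (q = -12 - (-2 - 9) = -12 - 1*(-11) = -12 + 11 = -1)
C(N, V) = -23 + 4*N (C(N, V) = 4*N - 23 = -23 + 4*N)
C(p, O)*q = (-23 + 4*11)*(-1) = (-23 + 44)*(-1) = 21*(-1) = -21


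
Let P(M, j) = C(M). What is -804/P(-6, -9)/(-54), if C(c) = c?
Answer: -67/27 ≈ -2.4815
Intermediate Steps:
P(M, j) = M
-804/P(-6, -9)/(-54) = -804/(-6)/(-54) = -804*(-⅙)*(-1/54) = 134*(-1/54) = -67/27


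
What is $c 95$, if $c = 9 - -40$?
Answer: $4655$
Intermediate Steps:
$c = 49$ ($c = 9 + 40 = 49$)
$c 95 = 49 \cdot 95 = 4655$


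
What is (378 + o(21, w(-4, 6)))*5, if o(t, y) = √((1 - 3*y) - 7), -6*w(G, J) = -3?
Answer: 1890 + 5*I*√30/2 ≈ 1890.0 + 13.693*I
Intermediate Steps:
w(G, J) = ½ (w(G, J) = -⅙*(-3) = ½)
o(t, y) = √(-6 - 3*y)
(378 + o(21, w(-4, 6)))*5 = (378 + √(-6 - 3*½))*5 = (378 + √(-6 - 3/2))*5 = (378 + √(-15/2))*5 = (378 + I*√30/2)*5 = 1890 + 5*I*√30/2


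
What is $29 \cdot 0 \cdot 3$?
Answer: $0$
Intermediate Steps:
$29 \cdot 0 \cdot 3 = 29 \cdot 0 = 0$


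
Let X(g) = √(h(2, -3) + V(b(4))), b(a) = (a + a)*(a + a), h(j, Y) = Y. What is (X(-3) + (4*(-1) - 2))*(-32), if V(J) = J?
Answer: 192 - 32*√61 ≈ -57.928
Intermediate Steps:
b(a) = 4*a² (b(a) = (2*a)*(2*a) = 4*a²)
X(g) = √61 (X(g) = √(-3 + 4*4²) = √(-3 + 4*16) = √(-3 + 64) = √61)
(X(-3) + (4*(-1) - 2))*(-32) = (√61 + (4*(-1) - 2))*(-32) = (√61 + (-4 - 2))*(-32) = (√61 - 6)*(-32) = (-6 + √61)*(-32) = 192 - 32*√61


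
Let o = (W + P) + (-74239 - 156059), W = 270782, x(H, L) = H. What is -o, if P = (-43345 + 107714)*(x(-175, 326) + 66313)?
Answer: -4257277406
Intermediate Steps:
P = 4257236922 (P = (-43345 + 107714)*(-175 + 66313) = 64369*66138 = 4257236922)
o = 4257277406 (o = (270782 + 4257236922) + (-74239 - 156059) = 4257507704 - 230298 = 4257277406)
-o = -1*4257277406 = -4257277406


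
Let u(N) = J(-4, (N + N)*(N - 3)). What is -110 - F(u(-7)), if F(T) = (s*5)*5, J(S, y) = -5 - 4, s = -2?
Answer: -60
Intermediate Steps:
J(S, y) = -9
u(N) = -9
F(T) = -50 (F(T) = -2*5*5 = -10*5 = -50)
-110 - F(u(-7)) = -110 - 1*(-50) = -110 + 50 = -60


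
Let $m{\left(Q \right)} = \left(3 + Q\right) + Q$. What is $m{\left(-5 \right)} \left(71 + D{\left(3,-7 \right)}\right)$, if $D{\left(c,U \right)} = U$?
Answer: $-448$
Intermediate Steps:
$m{\left(Q \right)} = 3 + 2 Q$
$m{\left(-5 \right)} \left(71 + D{\left(3,-7 \right)}\right) = \left(3 + 2 \left(-5\right)\right) \left(71 - 7\right) = \left(3 - 10\right) 64 = \left(-7\right) 64 = -448$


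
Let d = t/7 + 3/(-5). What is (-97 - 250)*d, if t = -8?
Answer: 21167/35 ≈ 604.77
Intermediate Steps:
d = -61/35 (d = -8/7 + 3/(-5) = -8*1/7 + 3*(-1/5) = -8/7 - 3/5 = -61/35 ≈ -1.7429)
(-97 - 250)*d = (-97 - 250)*(-61/35) = -347*(-61/35) = 21167/35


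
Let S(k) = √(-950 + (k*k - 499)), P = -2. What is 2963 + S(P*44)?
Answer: 2963 + √6295 ≈ 3042.3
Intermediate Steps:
S(k) = √(-1449 + k²) (S(k) = √(-950 + (k² - 499)) = √(-950 + (-499 + k²)) = √(-1449 + k²))
2963 + S(P*44) = 2963 + √(-1449 + (-2*44)²) = 2963 + √(-1449 + (-88)²) = 2963 + √(-1449 + 7744) = 2963 + √6295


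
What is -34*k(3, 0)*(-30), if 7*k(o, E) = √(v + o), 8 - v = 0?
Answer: 1020*√11/7 ≈ 483.28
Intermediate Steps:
v = 8 (v = 8 - 1*0 = 8 + 0 = 8)
k(o, E) = √(8 + o)/7
-34*k(3, 0)*(-30) = -34*√(8 + 3)/7*(-30) = -34*√11/7*(-30) = 1020*√11/7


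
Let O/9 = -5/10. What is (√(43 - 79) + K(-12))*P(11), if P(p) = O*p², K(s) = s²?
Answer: -78408 - 3267*I ≈ -78408.0 - 3267.0*I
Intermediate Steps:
O = -9/2 (O = 9*(-5/10) = 9*(-5*⅒) = 9*(-½) = -9/2 ≈ -4.5000)
P(p) = -9*p²/2
(√(43 - 79) + K(-12))*P(11) = (√(43 - 79) + (-12)²)*(-9/2*11²) = (√(-36) + 144)*(-9/2*121) = (6*I + 144)*(-1089/2) = (144 + 6*I)*(-1089/2) = -78408 - 3267*I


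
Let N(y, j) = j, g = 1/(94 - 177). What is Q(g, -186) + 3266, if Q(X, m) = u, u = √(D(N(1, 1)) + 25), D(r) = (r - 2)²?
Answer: 3266 + √26 ≈ 3271.1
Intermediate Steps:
g = -1/83 (g = 1/(-83) = -1/83 ≈ -0.012048)
D(r) = (-2 + r)²
u = √26 (u = √((-2 + 1)² + 25) = √((-1)² + 25) = √(1 + 25) = √26 ≈ 5.0990)
Q(X, m) = √26
Q(g, -186) + 3266 = √26 + 3266 = 3266 + √26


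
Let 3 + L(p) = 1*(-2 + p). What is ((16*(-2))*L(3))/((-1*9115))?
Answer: -64/9115 ≈ -0.0070214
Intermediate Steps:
L(p) = -5 + p (L(p) = -3 + 1*(-2 + p) = -3 + (-2 + p) = -5 + p)
((16*(-2))*L(3))/((-1*9115)) = ((16*(-2))*(-5 + 3))/((-1*9115)) = -32*(-2)/(-9115) = 64*(-1/9115) = -64/9115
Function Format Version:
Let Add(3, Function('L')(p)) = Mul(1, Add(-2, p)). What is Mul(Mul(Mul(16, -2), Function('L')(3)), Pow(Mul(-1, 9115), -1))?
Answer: Rational(-64, 9115) ≈ -0.0070214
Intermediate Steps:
Function('L')(p) = Add(-5, p) (Function('L')(p) = Add(-3, Mul(1, Add(-2, p))) = Add(-3, Add(-2, p)) = Add(-5, p))
Mul(Mul(Mul(16, -2), Function('L')(3)), Pow(Mul(-1, 9115), -1)) = Mul(Mul(Mul(16, -2), Add(-5, 3)), Pow(Mul(-1, 9115), -1)) = Mul(Mul(-32, -2), Pow(-9115, -1)) = Mul(64, Rational(-1, 9115)) = Rational(-64, 9115)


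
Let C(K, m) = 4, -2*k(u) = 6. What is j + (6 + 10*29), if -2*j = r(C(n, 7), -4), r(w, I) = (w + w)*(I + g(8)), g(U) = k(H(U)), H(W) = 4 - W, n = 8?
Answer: 324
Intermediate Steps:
k(u) = -3 (k(u) = -1/2*6 = -3)
g(U) = -3
r(w, I) = 2*w*(-3 + I) (r(w, I) = (w + w)*(I - 3) = (2*w)*(-3 + I) = 2*w*(-3 + I))
j = 28 (j = -4*(-3 - 4) = -4*(-7) = -1/2*(-56) = 28)
j + (6 + 10*29) = 28 + (6 + 10*29) = 28 + (6 + 290) = 28 + 296 = 324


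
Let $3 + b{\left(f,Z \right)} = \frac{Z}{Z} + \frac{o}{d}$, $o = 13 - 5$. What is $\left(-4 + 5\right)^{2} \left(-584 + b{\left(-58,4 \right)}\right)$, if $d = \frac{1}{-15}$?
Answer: $-706$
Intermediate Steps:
$o = 8$ ($o = 13 - 5 = 8$)
$d = - \frac{1}{15} \approx -0.066667$
$b{\left(f,Z \right)} = -122$ ($b{\left(f,Z \right)} = -3 + \left(\frac{Z}{Z} + \frac{8}{- \frac{1}{15}}\right) = -3 + \left(1 + 8 \left(-15\right)\right) = -3 + \left(1 - 120\right) = -3 - 119 = -122$)
$\left(-4 + 5\right)^{2} \left(-584 + b{\left(-58,4 \right)}\right) = \left(-4 + 5\right)^{2} \left(-584 - 122\right) = 1^{2} \left(-706\right) = 1 \left(-706\right) = -706$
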